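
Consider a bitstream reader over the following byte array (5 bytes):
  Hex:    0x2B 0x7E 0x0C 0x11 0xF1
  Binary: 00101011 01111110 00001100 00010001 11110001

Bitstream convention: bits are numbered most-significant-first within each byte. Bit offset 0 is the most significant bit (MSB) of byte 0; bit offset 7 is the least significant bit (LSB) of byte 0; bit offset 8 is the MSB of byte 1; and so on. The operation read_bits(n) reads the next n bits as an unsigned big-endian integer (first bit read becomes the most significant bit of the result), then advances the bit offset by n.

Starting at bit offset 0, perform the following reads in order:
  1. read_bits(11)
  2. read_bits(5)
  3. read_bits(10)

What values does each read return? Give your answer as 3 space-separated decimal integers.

Read 1: bits[0:11] width=11 -> value=347 (bin 00101011011); offset now 11 = byte 1 bit 3; 29 bits remain
Read 2: bits[11:16] width=5 -> value=30 (bin 11110); offset now 16 = byte 2 bit 0; 24 bits remain
Read 3: bits[16:26] width=10 -> value=48 (bin 0000110000); offset now 26 = byte 3 bit 2; 14 bits remain

Answer: 347 30 48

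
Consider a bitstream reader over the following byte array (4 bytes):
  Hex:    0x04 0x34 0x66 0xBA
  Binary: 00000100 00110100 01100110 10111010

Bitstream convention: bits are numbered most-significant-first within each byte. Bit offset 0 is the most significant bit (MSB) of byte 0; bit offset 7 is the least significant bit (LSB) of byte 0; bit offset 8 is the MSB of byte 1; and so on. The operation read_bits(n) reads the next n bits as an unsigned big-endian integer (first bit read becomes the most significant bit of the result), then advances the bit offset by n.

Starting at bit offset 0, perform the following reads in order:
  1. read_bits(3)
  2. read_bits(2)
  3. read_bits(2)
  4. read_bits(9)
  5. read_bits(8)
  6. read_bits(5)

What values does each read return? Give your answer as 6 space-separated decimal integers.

Answer: 0 0 2 52 102 23

Derivation:
Read 1: bits[0:3] width=3 -> value=0 (bin 000); offset now 3 = byte 0 bit 3; 29 bits remain
Read 2: bits[3:5] width=2 -> value=0 (bin 00); offset now 5 = byte 0 bit 5; 27 bits remain
Read 3: bits[5:7] width=2 -> value=2 (bin 10); offset now 7 = byte 0 bit 7; 25 bits remain
Read 4: bits[7:16] width=9 -> value=52 (bin 000110100); offset now 16 = byte 2 bit 0; 16 bits remain
Read 5: bits[16:24] width=8 -> value=102 (bin 01100110); offset now 24 = byte 3 bit 0; 8 bits remain
Read 6: bits[24:29] width=5 -> value=23 (bin 10111); offset now 29 = byte 3 bit 5; 3 bits remain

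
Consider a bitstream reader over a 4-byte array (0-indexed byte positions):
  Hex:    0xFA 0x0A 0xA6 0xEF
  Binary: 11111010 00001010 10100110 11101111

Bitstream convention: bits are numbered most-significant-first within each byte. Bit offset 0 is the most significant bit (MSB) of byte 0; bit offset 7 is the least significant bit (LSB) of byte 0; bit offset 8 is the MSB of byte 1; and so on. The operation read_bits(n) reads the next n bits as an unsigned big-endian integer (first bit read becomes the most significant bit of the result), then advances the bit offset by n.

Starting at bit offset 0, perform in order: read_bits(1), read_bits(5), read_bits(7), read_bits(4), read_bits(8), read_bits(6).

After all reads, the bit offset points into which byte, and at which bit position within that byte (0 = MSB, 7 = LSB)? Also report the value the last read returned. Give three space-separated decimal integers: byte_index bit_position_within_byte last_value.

Read 1: bits[0:1] width=1 -> value=1 (bin 1); offset now 1 = byte 0 bit 1; 31 bits remain
Read 2: bits[1:6] width=5 -> value=30 (bin 11110); offset now 6 = byte 0 bit 6; 26 bits remain
Read 3: bits[6:13] width=7 -> value=65 (bin 1000001); offset now 13 = byte 1 bit 5; 19 bits remain
Read 4: bits[13:17] width=4 -> value=5 (bin 0101); offset now 17 = byte 2 bit 1; 15 bits remain
Read 5: bits[17:25] width=8 -> value=77 (bin 01001101); offset now 25 = byte 3 bit 1; 7 bits remain
Read 6: bits[25:31] width=6 -> value=55 (bin 110111); offset now 31 = byte 3 bit 7; 1 bits remain

Answer: 3 7 55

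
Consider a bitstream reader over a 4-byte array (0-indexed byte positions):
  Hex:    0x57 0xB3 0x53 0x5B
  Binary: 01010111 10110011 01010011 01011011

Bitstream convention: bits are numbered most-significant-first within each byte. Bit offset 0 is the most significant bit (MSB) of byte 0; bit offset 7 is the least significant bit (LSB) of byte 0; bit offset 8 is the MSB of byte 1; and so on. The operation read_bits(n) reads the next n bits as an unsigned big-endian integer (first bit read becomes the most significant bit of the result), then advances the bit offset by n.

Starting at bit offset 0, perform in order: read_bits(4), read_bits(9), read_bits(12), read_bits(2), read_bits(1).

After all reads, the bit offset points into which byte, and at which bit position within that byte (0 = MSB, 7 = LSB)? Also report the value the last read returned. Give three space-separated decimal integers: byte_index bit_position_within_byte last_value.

Answer: 3 4 1

Derivation:
Read 1: bits[0:4] width=4 -> value=5 (bin 0101); offset now 4 = byte 0 bit 4; 28 bits remain
Read 2: bits[4:13] width=9 -> value=246 (bin 011110110); offset now 13 = byte 1 bit 5; 19 bits remain
Read 3: bits[13:25] width=12 -> value=1702 (bin 011010100110); offset now 25 = byte 3 bit 1; 7 bits remain
Read 4: bits[25:27] width=2 -> value=2 (bin 10); offset now 27 = byte 3 bit 3; 5 bits remain
Read 5: bits[27:28] width=1 -> value=1 (bin 1); offset now 28 = byte 3 bit 4; 4 bits remain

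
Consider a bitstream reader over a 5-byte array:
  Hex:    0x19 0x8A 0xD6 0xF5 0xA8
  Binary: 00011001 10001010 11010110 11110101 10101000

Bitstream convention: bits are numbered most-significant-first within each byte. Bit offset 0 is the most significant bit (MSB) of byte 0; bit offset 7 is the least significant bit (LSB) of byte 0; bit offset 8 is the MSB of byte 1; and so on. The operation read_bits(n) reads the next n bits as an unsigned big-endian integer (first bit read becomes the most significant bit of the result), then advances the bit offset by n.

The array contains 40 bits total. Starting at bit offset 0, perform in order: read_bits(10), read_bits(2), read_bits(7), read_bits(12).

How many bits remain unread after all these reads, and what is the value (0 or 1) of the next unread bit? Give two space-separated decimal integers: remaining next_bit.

Read 1: bits[0:10] width=10 -> value=102 (bin 0001100110); offset now 10 = byte 1 bit 2; 30 bits remain
Read 2: bits[10:12] width=2 -> value=0 (bin 00); offset now 12 = byte 1 bit 4; 28 bits remain
Read 3: bits[12:19] width=7 -> value=86 (bin 1010110); offset now 19 = byte 2 bit 3; 21 bits remain
Read 4: bits[19:31] width=12 -> value=2938 (bin 101101111010); offset now 31 = byte 3 bit 7; 9 bits remain

Answer: 9 1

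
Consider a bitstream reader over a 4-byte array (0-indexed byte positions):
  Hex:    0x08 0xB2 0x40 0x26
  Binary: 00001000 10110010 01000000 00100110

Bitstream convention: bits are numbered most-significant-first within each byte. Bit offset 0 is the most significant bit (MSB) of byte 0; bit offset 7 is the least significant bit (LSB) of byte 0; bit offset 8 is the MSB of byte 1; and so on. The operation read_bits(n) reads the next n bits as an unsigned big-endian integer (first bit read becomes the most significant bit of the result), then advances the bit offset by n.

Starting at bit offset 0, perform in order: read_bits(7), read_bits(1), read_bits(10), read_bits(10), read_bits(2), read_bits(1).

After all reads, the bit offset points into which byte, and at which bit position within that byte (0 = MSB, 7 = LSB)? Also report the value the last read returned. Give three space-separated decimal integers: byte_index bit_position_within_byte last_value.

Read 1: bits[0:7] width=7 -> value=4 (bin 0000100); offset now 7 = byte 0 bit 7; 25 bits remain
Read 2: bits[7:8] width=1 -> value=0 (bin 0); offset now 8 = byte 1 bit 0; 24 bits remain
Read 3: bits[8:18] width=10 -> value=713 (bin 1011001001); offset now 18 = byte 2 bit 2; 14 bits remain
Read 4: bits[18:28] width=10 -> value=2 (bin 0000000010); offset now 28 = byte 3 bit 4; 4 bits remain
Read 5: bits[28:30] width=2 -> value=1 (bin 01); offset now 30 = byte 3 bit 6; 2 bits remain
Read 6: bits[30:31] width=1 -> value=1 (bin 1); offset now 31 = byte 3 bit 7; 1 bits remain

Answer: 3 7 1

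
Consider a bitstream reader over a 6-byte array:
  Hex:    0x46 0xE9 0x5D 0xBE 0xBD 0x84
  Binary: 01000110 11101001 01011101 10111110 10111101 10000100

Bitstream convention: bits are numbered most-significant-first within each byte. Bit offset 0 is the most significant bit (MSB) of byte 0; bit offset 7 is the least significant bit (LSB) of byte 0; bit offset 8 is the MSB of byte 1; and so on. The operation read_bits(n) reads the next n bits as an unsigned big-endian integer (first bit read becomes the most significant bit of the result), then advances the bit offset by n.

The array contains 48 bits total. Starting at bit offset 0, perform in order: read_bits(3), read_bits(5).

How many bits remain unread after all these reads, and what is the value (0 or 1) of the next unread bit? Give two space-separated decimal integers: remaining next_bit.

Answer: 40 1

Derivation:
Read 1: bits[0:3] width=3 -> value=2 (bin 010); offset now 3 = byte 0 bit 3; 45 bits remain
Read 2: bits[3:8] width=5 -> value=6 (bin 00110); offset now 8 = byte 1 bit 0; 40 bits remain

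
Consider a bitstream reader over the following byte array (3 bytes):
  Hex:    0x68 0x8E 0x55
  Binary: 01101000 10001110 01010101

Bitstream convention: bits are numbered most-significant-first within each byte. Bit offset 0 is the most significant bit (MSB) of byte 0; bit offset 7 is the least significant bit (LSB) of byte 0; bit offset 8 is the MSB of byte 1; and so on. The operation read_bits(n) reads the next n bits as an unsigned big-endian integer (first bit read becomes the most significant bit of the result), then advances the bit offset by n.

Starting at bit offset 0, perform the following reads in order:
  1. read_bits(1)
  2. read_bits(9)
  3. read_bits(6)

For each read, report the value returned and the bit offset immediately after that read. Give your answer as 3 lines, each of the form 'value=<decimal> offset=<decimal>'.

Read 1: bits[0:1] width=1 -> value=0 (bin 0); offset now 1 = byte 0 bit 1; 23 bits remain
Read 2: bits[1:10] width=9 -> value=418 (bin 110100010); offset now 10 = byte 1 bit 2; 14 bits remain
Read 3: bits[10:16] width=6 -> value=14 (bin 001110); offset now 16 = byte 2 bit 0; 8 bits remain

Answer: value=0 offset=1
value=418 offset=10
value=14 offset=16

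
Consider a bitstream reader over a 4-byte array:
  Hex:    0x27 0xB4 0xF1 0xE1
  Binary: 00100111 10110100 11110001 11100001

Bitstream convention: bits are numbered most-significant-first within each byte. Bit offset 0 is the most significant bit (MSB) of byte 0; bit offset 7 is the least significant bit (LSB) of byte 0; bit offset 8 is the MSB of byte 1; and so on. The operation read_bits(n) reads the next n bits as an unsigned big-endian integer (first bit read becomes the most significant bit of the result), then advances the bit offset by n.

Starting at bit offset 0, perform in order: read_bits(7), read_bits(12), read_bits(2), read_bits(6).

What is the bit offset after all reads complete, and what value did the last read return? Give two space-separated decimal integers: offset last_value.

Answer: 27 15

Derivation:
Read 1: bits[0:7] width=7 -> value=19 (bin 0010011); offset now 7 = byte 0 bit 7; 25 bits remain
Read 2: bits[7:19] width=12 -> value=3495 (bin 110110100111); offset now 19 = byte 2 bit 3; 13 bits remain
Read 3: bits[19:21] width=2 -> value=2 (bin 10); offset now 21 = byte 2 bit 5; 11 bits remain
Read 4: bits[21:27] width=6 -> value=15 (bin 001111); offset now 27 = byte 3 bit 3; 5 bits remain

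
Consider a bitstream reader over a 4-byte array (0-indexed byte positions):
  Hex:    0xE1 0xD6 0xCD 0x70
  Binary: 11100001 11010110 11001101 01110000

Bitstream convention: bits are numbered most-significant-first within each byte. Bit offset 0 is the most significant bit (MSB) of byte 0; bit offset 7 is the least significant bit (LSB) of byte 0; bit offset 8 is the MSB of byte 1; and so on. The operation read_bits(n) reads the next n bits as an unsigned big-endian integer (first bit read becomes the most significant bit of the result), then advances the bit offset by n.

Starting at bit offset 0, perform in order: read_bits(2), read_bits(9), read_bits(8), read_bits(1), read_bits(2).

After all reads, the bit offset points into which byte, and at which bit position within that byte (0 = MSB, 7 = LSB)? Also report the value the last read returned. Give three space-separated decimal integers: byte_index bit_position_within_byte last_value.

Answer: 2 6 3

Derivation:
Read 1: bits[0:2] width=2 -> value=3 (bin 11); offset now 2 = byte 0 bit 2; 30 bits remain
Read 2: bits[2:11] width=9 -> value=270 (bin 100001110); offset now 11 = byte 1 bit 3; 21 bits remain
Read 3: bits[11:19] width=8 -> value=182 (bin 10110110); offset now 19 = byte 2 bit 3; 13 bits remain
Read 4: bits[19:20] width=1 -> value=0 (bin 0); offset now 20 = byte 2 bit 4; 12 bits remain
Read 5: bits[20:22] width=2 -> value=3 (bin 11); offset now 22 = byte 2 bit 6; 10 bits remain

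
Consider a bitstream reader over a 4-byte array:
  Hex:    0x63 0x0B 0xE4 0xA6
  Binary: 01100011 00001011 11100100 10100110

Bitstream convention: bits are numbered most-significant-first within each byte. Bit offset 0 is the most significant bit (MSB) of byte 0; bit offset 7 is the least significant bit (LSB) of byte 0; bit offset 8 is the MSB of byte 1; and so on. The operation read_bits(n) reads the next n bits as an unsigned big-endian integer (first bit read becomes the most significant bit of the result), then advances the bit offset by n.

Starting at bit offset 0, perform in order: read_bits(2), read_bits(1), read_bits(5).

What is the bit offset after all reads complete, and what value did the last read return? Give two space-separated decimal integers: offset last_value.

Answer: 8 3

Derivation:
Read 1: bits[0:2] width=2 -> value=1 (bin 01); offset now 2 = byte 0 bit 2; 30 bits remain
Read 2: bits[2:3] width=1 -> value=1 (bin 1); offset now 3 = byte 0 bit 3; 29 bits remain
Read 3: bits[3:8] width=5 -> value=3 (bin 00011); offset now 8 = byte 1 bit 0; 24 bits remain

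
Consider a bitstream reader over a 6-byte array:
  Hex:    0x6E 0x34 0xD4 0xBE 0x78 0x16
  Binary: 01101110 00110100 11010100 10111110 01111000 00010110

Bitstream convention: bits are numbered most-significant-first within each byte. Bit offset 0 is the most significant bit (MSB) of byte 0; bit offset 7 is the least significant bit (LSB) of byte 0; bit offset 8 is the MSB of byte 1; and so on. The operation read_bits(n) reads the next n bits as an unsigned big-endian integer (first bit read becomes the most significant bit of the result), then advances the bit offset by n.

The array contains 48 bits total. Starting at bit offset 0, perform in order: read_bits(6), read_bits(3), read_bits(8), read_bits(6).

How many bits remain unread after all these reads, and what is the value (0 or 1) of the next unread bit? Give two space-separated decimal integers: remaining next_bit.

Answer: 25 0

Derivation:
Read 1: bits[0:6] width=6 -> value=27 (bin 011011); offset now 6 = byte 0 bit 6; 42 bits remain
Read 2: bits[6:9] width=3 -> value=4 (bin 100); offset now 9 = byte 1 bit 1; 39 bits remain
Read 3: bits[9:17] width=8 -> value=105 (bin 01101001); offset now 17 = byte 2 bit 1; 31 bits remain
Read 4: bits[17:23] width=6 -> value=42 (bin 101010); offset now 23 = byte 2 bit 7; 25 bits remain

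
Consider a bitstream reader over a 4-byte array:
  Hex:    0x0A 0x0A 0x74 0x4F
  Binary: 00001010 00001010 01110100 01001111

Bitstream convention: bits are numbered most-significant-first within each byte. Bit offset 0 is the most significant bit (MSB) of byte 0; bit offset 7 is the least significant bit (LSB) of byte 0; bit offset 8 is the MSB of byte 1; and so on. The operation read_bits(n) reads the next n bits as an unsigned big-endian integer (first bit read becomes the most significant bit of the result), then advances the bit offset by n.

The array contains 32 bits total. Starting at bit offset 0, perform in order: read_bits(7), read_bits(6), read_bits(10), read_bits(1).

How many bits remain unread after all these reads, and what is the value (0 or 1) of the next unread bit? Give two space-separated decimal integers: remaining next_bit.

Answer: 8 0

Derivation:
Read 1: bits[0:7] width=7 -> value=5 (bin 0000101); offset now 7 = byte 0 bit 7; 25 bits remain
Read 2: bits[7:13] width=6 -> value=1 (bin 000001); offset now 13 = byte 1 bit 5; 19 bits remain
Read 3: bits[13:23] width=10 -> value=314 (bin 0100111010); offset now 23 = byte 2 bit 7; 9 bits remain
Read 4: bits[23:24] width=1 -> value=0 (bin 0); offset now 24 = byte 3 bit 0; 8 bits remain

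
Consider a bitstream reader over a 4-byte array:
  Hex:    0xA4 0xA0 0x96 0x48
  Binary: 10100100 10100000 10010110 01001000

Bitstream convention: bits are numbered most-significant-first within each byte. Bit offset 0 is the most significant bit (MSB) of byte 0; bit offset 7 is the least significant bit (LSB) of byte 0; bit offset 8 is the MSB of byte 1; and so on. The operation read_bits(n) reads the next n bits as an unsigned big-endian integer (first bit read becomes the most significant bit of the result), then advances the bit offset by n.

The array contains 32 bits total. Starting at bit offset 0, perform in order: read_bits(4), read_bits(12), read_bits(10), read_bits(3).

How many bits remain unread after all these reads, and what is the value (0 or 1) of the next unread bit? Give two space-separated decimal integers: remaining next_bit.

Answer: 3 0

Derivation:
Read 1: bits[0:4] width=4 -> value=10 (bin 1010); offset now 4 = byte 0 bit 4; 28 bits remain
Read 2: bits[4:16] width=12 -> value=1184 (bin 010010100000); offset now 16 = byte 2 bit 0; 16 bits remain
Read 3: bits[16:26] width=10 -> value=601 (bin 1001011001); offset now 26 = byte 3 bit 2; 6 bits remain
Read 4: bits[26:29] width=3 -> value=1 (bin 001); offset now 29 = byte 3 bit 5; 3 bits remain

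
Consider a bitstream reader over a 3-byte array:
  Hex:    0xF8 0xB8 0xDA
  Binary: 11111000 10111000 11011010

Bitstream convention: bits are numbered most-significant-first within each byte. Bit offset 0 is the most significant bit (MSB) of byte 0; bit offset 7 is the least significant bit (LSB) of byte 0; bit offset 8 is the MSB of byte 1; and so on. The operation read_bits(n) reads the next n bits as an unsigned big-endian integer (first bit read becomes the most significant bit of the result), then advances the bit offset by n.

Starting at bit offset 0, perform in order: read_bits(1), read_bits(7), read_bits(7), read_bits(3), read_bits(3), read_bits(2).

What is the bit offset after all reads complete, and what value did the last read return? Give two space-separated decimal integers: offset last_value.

Answer: 23 1

Derivation:
Read 1: bits[0:1] width=1 -> value=1 (bin 1); offset now 1 = byte 0 bit 1; 23 bits remain
Read 2: bits[1:8] width=7 -> value=120 (bin 1111000); offset now 8 = byte 1 bit 0; 16 bits remain
Read 3: bits[8:15] width=7 -> value=92 (bin 1011100); offset now 15 = byte 1 bit 7; 9 bits remain
Read 4: bits[15:18] width=3 -> value=3 (bin 011); offset now 18 = byte 2 bit 2; 6 bits remain
Read 5: bits[18:21] width=3 -> value=3 (bin 011); offset now 21 = byte 2 bit 5; 3 bits remain
Read 6: bits[21:23] width=2 -> value=1 (bin 01); offset now 23 = byte 2 bit 7; 1 bits remain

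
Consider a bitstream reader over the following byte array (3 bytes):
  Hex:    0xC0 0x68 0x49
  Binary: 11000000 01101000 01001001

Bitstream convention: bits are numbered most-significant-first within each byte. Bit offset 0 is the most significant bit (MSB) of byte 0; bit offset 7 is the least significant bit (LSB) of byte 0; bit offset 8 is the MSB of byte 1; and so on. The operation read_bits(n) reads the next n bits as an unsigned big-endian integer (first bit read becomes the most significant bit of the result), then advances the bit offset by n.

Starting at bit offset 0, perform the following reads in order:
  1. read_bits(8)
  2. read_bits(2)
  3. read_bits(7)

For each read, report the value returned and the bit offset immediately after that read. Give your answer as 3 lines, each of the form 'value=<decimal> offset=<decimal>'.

Answer: value=192 offset=8
value=1 offset=10
value=80 offset=17

Derivation:
Read 1: bits[0:8] width=8 -> value=192 (bin 11000000); offset now 8 = byte 1 bit 0; 16 bits remain
Read 2: bits[8:10] width=2 -> value=1 (bin 01); offset now 10 = byte 1 bit 2; 14 bits remain
Read 3: bits[10:17] width=7 -> value=80 (bin 1010000); offset now 17 = byte 2 bit 1; 7 bits remain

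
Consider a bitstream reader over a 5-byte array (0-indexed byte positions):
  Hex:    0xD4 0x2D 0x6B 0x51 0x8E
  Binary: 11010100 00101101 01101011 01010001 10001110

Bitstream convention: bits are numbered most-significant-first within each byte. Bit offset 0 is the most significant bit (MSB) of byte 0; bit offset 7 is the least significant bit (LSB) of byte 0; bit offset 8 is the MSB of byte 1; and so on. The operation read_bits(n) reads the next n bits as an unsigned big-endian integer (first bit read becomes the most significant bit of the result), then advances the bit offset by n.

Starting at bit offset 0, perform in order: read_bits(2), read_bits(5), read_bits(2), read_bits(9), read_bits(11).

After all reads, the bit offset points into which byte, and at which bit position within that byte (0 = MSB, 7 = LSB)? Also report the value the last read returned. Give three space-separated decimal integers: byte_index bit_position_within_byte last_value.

Answer: 3 5 1386

Derivation:
Read 1: bits[0:2] width=2 -> value=3 (bin 11); offset now 2 = byte 0 bit 2; 38 bits remain
Read 2: bits[2:7] width=5 -> value=10 (bin 01010); offset now 7 = byte 0 bit 7; 33 bits remain
Read 3: bits[7:9] width=2 -> value=0 (bin 00); offset now 9 = byte 1 bit 1; 31 bits remain
Read 4: bits[9:18] width=9 -> value=181 (bin 010110101); offset now 18 = byte 2 bit 2; 22 bits remain
Read 5: bits[18:29] width=11 -> value=1386 (bin 10101101010); offset now 29 = byte 3 bit 5; 11 bits remain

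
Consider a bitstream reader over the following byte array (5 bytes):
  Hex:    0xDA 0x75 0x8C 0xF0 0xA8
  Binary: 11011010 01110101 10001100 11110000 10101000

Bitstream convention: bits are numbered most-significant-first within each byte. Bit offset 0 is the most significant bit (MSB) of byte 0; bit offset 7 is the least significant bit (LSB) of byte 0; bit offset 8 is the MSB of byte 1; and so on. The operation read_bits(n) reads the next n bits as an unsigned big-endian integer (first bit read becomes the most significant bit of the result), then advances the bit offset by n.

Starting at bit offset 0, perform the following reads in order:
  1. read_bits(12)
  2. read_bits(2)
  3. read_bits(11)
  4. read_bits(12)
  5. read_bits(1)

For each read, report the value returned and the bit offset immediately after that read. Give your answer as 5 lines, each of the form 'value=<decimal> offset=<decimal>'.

Answer: value=3495 offset=12
value=1 offset=14
value=793 offset=25
value=3605 offset=37
value=0 offset=38

Derivation:
Read 1: bits[0:12] width=12 -> value=3495 (bin 110110100111); offset now 12 = byte 1 bit 4; 28 bits remain
Read 2: bits[12:14] width=2 -> value=1 (bin 01); offset now 14 = byte 1 bit 6; 26 bits remain
Read 3: bits[14:25] width=11 -> value=793 (bin 01100011001); offset now 25 = byte 3 bit 1; 15 bits remain
Read 4: bits[25:37] width=12 -> value=3605 (bin 111000010101); offset now 37 = byte 4 bit 5; 3 bits remain
Read 5: bits[37:38] width=1 -> value=0 (bin 0); offset now 38 = byte 4 bit 6; 2 bits remain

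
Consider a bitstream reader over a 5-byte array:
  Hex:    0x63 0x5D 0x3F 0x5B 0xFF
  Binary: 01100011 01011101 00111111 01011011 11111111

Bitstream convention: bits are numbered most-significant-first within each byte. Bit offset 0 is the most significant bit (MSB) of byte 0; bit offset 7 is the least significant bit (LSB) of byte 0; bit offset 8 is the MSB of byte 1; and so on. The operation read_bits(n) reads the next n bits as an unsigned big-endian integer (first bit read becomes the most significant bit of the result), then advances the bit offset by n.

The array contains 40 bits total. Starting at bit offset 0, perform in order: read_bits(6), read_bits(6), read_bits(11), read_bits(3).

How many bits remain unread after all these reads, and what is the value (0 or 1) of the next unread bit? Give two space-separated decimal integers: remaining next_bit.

Answer: 14 0

Derivation:
Read 1: bits[0:6] width=6 -> value=24 (bin 011000); offset now 6 = byte 0 bit 6; 34 bits remain
Read 2: bits[6:12] width=6 -> value=53 (bin 110101); offset now 12 = byte 1 bit 4; 28 bits remain
Read 3: bits[12:23] width=11 -> value=1695 (bin 11010011111); offset now 23 = byte 2 bit 7; 17 bits remain
Read 4: bits[23:26] width=3 -> value=5 (bin 101); offset now 26 = byte 3 bit 2; 14 bits remain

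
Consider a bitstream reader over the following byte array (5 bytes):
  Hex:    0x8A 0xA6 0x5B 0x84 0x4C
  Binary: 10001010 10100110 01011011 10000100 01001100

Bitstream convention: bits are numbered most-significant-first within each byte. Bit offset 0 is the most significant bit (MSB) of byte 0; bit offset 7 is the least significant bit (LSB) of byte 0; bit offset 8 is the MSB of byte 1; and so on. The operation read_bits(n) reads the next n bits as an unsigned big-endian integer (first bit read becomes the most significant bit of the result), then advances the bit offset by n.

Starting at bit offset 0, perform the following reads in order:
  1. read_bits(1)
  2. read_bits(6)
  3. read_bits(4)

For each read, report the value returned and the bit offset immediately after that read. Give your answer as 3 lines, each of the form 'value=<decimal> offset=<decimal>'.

Read 1: bits[0:1] width=1 -> value=1 (bin 1); offset now 1 = byte 0 bit 1; 39 bits remain
Read 2: bits[1:7] width=6 -> value=5 (bin 000101); offset now 7 = byte 0 bit 7; 33 bits remain
Read 3: bits[7:11] width=4 -> value=5 (bin 0101); offset now 11 = byte 1 bit 3; 29 bits remain

Answer: value=1 offset=1
value=5 offset=7
value=5 offset=11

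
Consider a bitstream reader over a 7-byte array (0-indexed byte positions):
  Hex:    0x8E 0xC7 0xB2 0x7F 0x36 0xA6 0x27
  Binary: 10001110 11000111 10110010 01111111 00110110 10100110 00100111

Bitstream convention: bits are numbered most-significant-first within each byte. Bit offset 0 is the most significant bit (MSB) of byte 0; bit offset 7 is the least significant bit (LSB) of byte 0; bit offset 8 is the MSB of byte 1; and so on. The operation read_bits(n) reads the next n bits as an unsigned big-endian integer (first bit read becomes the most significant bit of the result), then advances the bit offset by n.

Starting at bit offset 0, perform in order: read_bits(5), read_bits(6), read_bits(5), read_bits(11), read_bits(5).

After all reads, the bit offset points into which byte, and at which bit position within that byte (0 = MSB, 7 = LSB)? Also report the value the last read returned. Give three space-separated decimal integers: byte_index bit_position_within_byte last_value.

Answer: 4 0 31

Derivation:
Read 1: bits[0:5] width=5 -> value=17 (bin 10001); offset now 5 = byte 0 bit 5; 51 bits remain
Read 2: bits[5:11] width=6 -> value=54 (bin 110110); offset now 11 = byte 1 bit 3; 45 bits remain
Read 3: bits[11:16] width=5 -> value=7 (bin 00111); offset now 16 = byte 2 bit 0; 40 bits remain
Read 4: bits[16:27] width=11 -> value=1427 (bin 10110010011); offset now 27 = byte 3 bit 3; 29 bits remain
Read 5: bits[27:32] width=5 -> value=31 (bin 11111); offset now 32 = byte 4 bit 0; 24 bits remain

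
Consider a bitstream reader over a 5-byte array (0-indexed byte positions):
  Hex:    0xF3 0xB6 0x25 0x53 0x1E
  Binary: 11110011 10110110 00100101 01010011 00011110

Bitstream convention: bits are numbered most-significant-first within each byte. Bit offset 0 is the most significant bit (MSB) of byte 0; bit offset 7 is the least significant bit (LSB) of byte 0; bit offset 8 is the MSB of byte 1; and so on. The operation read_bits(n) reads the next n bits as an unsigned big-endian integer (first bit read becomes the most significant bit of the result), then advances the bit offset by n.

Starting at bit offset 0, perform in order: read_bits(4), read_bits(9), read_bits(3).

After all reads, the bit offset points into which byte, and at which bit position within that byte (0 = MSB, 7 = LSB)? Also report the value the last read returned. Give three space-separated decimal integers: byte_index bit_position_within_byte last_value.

Answer: 2 0 6

Derivation:
Read 1: bits[0:4] width=4 -> value=15 (bin 1111); offset now 4 = byte 0 bit 4; 36 bits remain
Read 2: bits[4:13] width=9 -> value=118 (bin 001110110); offset now 13 = byte 1 bit 5; 27 bits remain
Read 3: bits[13:16] width=3 -> value=6 (bin 110); offset now 16 = byte 2 bit 0; 24 bits remain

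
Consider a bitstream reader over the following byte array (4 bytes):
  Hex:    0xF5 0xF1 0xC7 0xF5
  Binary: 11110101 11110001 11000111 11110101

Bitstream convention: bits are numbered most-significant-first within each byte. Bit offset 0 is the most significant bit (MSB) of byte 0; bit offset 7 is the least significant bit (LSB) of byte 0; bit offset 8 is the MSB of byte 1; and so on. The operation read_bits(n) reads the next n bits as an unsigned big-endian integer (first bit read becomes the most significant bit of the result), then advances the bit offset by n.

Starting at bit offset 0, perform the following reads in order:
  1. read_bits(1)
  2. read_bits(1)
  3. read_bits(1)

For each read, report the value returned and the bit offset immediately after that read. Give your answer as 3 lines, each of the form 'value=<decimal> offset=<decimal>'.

Answer: value=1 offset=1
value=1 offset=2
value=1 offset=3

Derivation:
Read 1: bits[0:1] width=1 -> value=1 (bin 1); offset now 1 = byte 0 bit 1; 31 bits remain
Read 2: bits[1:2] width=1 -> value=1 (bin 1); offset now 2 = byte 0 bit 2; 30 bits remain
Read 3: bits[2:3] width=1 -> value=1 (bin 1); offset now 3 = byte 0 bit 3; 29 bits remain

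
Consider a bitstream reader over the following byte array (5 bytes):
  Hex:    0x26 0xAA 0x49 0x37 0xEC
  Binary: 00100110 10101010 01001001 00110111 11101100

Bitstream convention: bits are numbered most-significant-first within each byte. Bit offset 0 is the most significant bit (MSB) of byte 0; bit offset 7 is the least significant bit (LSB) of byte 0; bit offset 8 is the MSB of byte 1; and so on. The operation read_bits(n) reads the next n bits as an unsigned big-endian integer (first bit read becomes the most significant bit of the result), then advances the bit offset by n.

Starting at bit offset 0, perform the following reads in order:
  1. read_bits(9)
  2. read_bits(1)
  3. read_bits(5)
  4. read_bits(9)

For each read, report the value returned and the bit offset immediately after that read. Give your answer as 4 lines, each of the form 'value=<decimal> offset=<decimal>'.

Read 1: bits[0:9] width=9 -> value=77 (bin 001001101); offset now 9 = byte 1 bit 1; 31 bits remain
Read 2: bits[9:10] width=1 -> value=0 (bin 0); offset now 10 = byte 1 bit 2; 30 bits remain
Read 3: bits[10:15] width=5 -> value=21 (bin 10101); offset now 15 = byte 1 bit 7; 25 bits remain
Read 4: bits[15:24] width=9 -> value=73 (bin 001001001); offset now 24 = byte 3 bit 0; 16 bits remain

Answer: value=77 offset=9
value=0 offset=10
value=21 offset=15
value=73 offset=24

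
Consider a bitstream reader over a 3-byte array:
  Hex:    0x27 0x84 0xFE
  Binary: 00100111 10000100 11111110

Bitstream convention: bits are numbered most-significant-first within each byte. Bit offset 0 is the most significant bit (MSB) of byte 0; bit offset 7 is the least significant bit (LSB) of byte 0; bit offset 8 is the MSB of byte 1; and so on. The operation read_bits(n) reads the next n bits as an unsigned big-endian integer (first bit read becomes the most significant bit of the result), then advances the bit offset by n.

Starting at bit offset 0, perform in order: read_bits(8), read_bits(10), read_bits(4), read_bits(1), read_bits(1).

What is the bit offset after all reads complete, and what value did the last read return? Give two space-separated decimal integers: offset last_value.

Answer: 24 0

Derivation:
Read 1: bits[0:8] width=8 -> value=39 (bin 00100111); offset now 8 = byte 1 bit 0; 16 bits remain
Read 2: bits[8:18] width=10 -> value=531 (bin 1000010011); offset now 18 = byte 2 bit 2; 6 bits remain
Read 3: bits[18:22] width=4 -> value=15 (bin 1111); offset now 22 = byte 2 bit 6; 2 bits remain
Read 4: bits[22:23] width=1 -> value=1 (bin 1); offset now 23 = byte 2 bit 7; 1 bits remain
Read 5: bits[23:24] width=1 -> value=0 (bin 0); offset now 24 = byte 3 bit 0; 0 bits remain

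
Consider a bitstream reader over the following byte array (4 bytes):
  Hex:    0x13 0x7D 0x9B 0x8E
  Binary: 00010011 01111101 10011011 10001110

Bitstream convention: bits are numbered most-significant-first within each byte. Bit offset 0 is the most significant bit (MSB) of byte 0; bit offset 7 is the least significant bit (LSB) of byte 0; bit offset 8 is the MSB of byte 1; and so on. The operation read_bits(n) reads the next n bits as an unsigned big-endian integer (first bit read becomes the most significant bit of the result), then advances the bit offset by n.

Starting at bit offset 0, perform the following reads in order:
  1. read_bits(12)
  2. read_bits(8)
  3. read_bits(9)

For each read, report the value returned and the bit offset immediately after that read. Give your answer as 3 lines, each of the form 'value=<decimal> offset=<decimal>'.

Answer: value=311 offset=12
value=217 offset=20
value=369 offset=29

Derivation:
Read 1: bits[0:12] width=12 -> value=311 (bin 000100110111); offset now 12 = byte 1 bit 4; 20 bits remain
Read 2: bits[12:20] width=8 -> value=217 (bin 11011001); offset now 20 = byte 2 bit 4; 12 bits remain
Read 3: bits[20:29] width=9 -> value=369 (bin 101110001); offset now 29 = byte 3 bit 5; 3 bits remain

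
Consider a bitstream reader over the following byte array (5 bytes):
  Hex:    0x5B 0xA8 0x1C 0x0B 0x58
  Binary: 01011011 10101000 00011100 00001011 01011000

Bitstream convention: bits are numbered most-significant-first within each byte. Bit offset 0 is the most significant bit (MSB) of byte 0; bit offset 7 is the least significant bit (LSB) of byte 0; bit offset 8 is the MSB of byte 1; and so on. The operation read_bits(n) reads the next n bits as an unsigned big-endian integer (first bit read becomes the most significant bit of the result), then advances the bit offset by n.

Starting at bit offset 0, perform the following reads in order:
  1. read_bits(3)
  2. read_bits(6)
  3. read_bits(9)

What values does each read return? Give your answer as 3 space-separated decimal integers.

Read 1: bits[0:3] width=3 -> value=2 (bin 010); offset now 3 = byte 0 bit 3; 37 bits remain
Read 2: bits[3:9] width=6 -> value=55 (bin 110111); offset now 9 = byte 1 bit 1; 31 bits remain
Read 3: bits[9:18] width=9 -> value=160 (bin 010100000); offset now 18 = byte 2 bit 2; 22 bits remain

Answer: 2 55 160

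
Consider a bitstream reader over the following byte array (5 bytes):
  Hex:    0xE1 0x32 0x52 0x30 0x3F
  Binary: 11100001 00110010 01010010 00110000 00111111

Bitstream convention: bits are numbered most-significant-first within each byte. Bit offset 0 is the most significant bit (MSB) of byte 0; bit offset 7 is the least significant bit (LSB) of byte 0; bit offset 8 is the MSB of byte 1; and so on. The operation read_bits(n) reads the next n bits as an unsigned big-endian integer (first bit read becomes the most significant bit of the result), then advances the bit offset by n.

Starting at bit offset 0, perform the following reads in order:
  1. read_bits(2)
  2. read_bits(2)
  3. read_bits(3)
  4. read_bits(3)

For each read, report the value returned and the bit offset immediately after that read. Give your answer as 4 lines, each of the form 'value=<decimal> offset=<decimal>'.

Answer: value=3 offset=2
value=2 offset=4
value=0 offset=7
value=4 offset=10

Derivation:
Read 1: bits[0:2] width=2 -> value=3 (bin 11); offset now 2 = byte 0 bit 2; 38 bits remain
Read 2: bits[2:4] width=2 -> value=2 (bin 10); offset now 4 = byte 0 bit 4; 36 bits remain
Read 3: bits[4:7] width=3 -> value=0 (bin 000); offset now 7 = byte 0 bit 7; 33 bits remain
Read 4: bits[7:10] width=3 -> value=4 (bin 100); offset now 10 = byte 1 bit 2; 30 bits remain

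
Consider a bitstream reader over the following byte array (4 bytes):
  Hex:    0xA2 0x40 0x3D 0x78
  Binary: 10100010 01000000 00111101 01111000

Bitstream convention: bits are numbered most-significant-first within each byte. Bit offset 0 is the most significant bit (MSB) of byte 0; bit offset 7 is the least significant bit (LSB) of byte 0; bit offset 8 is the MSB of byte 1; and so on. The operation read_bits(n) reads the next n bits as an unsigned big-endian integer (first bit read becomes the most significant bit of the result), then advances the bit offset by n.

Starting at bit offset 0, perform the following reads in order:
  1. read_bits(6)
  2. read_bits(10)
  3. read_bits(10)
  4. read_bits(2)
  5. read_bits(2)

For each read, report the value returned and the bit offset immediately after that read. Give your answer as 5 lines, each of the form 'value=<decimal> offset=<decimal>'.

Answer: value=40 offset=6
value=576 offset=16
value=245 offset=26
value=3 offset=28
value=2 offset=30

Derivation:
Read 1: bits[0:6] width=6 -> value=40 (bin 101000); offset now 6 = byte 0 bit 6; 26 bits remain
Read 2: bits[6:16] width=10 -> value=576 (bin 1001000000); offset now 16 = byte 2 bit 0; 16 bits remain
Read 3: bits[16:26] width=10 -> value=245 (bin 0011110101); offset now 26 = byte 3 bit 2; 6 bits remain
Read 4: bits[26:28] width=2 -> value=3 (bin 11); offset now 28 = byte 3 bit 4; 4 bits remain
Read 5: bits[28:30] width=2 -> value=2 (bin 10); offset now 30 = byte 3 bit 6; 2 bits remain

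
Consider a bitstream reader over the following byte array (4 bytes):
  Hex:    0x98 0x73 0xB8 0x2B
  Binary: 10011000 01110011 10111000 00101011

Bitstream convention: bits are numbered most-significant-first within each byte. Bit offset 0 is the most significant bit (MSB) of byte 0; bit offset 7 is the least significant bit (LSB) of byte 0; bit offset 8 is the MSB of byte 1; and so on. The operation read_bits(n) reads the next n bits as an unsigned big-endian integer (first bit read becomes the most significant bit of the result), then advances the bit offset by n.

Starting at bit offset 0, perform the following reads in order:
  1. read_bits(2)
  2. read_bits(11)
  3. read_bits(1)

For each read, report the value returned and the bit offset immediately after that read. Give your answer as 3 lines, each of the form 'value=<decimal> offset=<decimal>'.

Answer: value=2 offset=2
value=782 offset=13
value=0 offset=14

Derivation:
Read 1: bits[0:2] width=2 -> value=2 (bin 10); offset now 2 = byte 0 bit 2; 30 bits remain
Read 2: bits[2:13] width=11 -> value=782 (bin 01100001110); offset now 13 = byte 1 bit 5; 19 bits remain
Read 3: bits[13:14] width=1 -> value=0 (bin 0); offset now 14 = byte 1 bit 6; 18 bits remain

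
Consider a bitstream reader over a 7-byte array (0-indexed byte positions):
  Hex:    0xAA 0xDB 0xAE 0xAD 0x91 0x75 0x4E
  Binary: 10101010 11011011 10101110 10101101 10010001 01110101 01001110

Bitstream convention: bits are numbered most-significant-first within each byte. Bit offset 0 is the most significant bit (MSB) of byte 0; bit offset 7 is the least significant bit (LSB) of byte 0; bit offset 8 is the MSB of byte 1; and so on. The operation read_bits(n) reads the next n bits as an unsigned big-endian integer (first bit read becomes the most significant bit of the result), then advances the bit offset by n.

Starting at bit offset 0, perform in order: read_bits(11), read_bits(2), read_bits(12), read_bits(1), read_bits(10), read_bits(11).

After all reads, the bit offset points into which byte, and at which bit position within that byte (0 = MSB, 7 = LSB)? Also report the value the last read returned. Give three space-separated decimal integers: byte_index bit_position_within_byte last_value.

Read 1: bits[0:11] width=11 -> value=1366 (bin 10101010110); offset now 11 = byte 1 bit 3; 45 bits remain
Read 2: bits[11:13] width=2 -> value=3 (bin 11); offset now 13 = byte 1 bit 5; 43 bits remain
Read 3: bits[13:25] width=12 -> value=1885 (bin 011101011101); offset now 25 = byte 3 bit 1; 31 bits remain
Read 4: bits[25:26] width=1 -> value=0 (bin 0); offset now 26 = byte 3 bit 2; 30 bits remain
Read 5: bits[26:36] width=10 -> value=729 (bin 1011011001); offset now 36 = byte 4 bit 4; 20 bits remain
Read 6: bits[36:47] width=11 -> value=186 (bin 00010111010); offset now 47 = byte 5 bit 7; 9 bits remain

Answer: 5 7 186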